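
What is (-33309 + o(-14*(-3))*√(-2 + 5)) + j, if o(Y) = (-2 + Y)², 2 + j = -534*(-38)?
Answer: -13019 + 1600*√3 ≈ -10248.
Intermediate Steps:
j = 20290 (j = -2 - 534*(-38) = -2 + 20292 = 20290)
(-33309 + o(-14*(-3))*√(-2 + 5)) + j = (-33309 + (-2 - 14*(-3))²*√(-2 + 5)) + 20290 = (-33309 + (-2 + 42)²*√3) + 20290 = (-33309 + 40²*√3) + 20290 = (-33309 + 1600*√3) + 20290 = -13019 + 1600*√3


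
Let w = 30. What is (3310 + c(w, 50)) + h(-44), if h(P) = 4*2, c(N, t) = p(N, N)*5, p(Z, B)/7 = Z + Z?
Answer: 5418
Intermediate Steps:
p(Z, B) = 14*Z (p(Z, B) = 7*(Z + Z) = 7*(2*Z) = 14*Z)
c(N, t) = 70*N (c(N, t) = (14*N)*5 = 70*N)
h(P) = 8
(3310 + c(w, 50)) + h(-44) = (3310 + 70*30) + 8 = (3310 + 2100) + 8 = 5410 + 8 = 5418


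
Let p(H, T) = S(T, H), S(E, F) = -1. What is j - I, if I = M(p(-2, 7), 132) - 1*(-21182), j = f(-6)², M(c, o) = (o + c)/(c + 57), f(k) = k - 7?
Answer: -1176859/56 ≈ -21015.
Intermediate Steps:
f(k) = -7 + k
p(H, T) = -1
M(c, o) = (c + o)/(57 + c)
j = 169 (j = (-7 - 6)² = (-13)² = 169)
I = 1186323/56 (I = (-1 + 132)/(57 - 1) - 1*(-21182) = 131/56 + 21182 = 1186323/56 ≈ 21184.)
j - I = 169 - 1*1186323/56 = 169 - 1186323/56 = -1176859/56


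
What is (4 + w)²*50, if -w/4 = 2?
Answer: 800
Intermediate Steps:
w = -8 (w = -4*2 = -8)
(4 + w)²*50 = (4 - 8)²*50 = (-4)²*50 = 16*50 = 800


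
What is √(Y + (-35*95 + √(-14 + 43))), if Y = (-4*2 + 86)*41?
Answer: √(-127 + √29) ≈ 11.028*I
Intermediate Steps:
Y = 3198 (Y = (-8 + 86)*41 = 78*41 = 3198)
√(Y + (-35*95 + √(-14 + 43))) = √(3198 + (-35*95 + √(-14 + 43))) = √(3198 + (-3325 + √29)) = √(-127 + √29)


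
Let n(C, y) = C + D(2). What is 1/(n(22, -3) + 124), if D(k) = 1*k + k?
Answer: 1/150 ≈ 0.0066667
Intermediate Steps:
D(k) = 2*k (D(k) = k + k = 2*k)
n(C, y) = 4 + C (n(C, y) = C + 2*2 = C + 4 = 4 + C)
1/(n(22, -3) + 124) = 1/((4 + 22) + 124) = 1/(26 + 124) = 1/150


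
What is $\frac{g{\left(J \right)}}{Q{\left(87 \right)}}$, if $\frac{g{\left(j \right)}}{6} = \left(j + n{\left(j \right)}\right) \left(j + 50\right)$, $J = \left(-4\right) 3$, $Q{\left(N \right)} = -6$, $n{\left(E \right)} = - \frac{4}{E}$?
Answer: $\frac{1330}{3} \approx 443.33$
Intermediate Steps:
$J = -12$
$g{\left(j \right)} = 6 \left(50 + j\right) \left(j - \frac{4}{j}\right)$ ($g{\left(j \right)} = 6 \left(j - \frac{4}{j}\right) \left(j + 50\right) = 6 \left(j - \frac{4}{j}\right) \left(50 + j\right) = 6 \left(50 + j\right) \left(j - \frac{4}{j}\right)$)
$\frac{g{\left(J \right)}}{Q{\left(87 \right)}} = \frac{-24 - \frac{1200}{-12} + 6 \left(-12\right)^{2} + 300 \left(-12\right)}{-6} = \left(-24 - -100 + 6 \cdot 144 - 3600\right) \left(- \frac{1}{6}\right) = \left(-24 + 100 + 864 - 3600\right) \left(- \frac{1}{6}\right) = \left(-2660\right) \left(- \frac{1}{6}\right) = \frac{1330}{3}$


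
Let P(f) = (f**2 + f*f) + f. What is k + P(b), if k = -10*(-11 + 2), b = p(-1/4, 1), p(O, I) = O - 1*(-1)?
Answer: 735/8 ≈ 91.875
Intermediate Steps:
p(O, I) = 1 + O (p(O, I) = O + 1 = 1 + O)
b = 3/4 (b = 1 - 1/4 = 3/4 ≈ 0.75000)
P(f) = f + 2*f**2 (P(f) = (f**2 + f**2) + f = 2*f**2 + f = f + 2*f**2)
k = 90 (k = -10*(-9) = 90)
k + P(b) = 90 + 3*(1 + 2*(3/4))/4 = 90 + 3*(1 + 3/2)/4 = 90 + (3/4)*(5/2) = 90 + 15/8 = 735/8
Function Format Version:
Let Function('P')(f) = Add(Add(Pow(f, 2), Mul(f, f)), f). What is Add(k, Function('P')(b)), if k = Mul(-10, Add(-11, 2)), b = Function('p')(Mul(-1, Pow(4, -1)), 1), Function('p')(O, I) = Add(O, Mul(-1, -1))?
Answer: Rational(735, 8) ≈ 91.875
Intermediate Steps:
Function('p')(O, I) = Add(1, O) (Function('p')(O, I) = Add(O, 1) = Add(1, O))
b = Rational(3, 4) (b = Add(1, Mul(-1, Pow(4, -1))) = Add(1, Mul(-1, Rational(1, 4))) = Add(1, Rational(-1, 4)) = Rational(3, 4) ≈ 0.75000)
Function('P')(f) = Add(f, Mul(2, Pow(f, 2))) (Function('P')(f) = Add(Add(Pow(f, 2), Pow(f, 2)), f) = Add(Mul(2, Pow(f, 2)), f) = Add(f, Mul(2, Pow(f, 2))))
k = 90 (k = Mul(-10, -9) = 90)
Add(k, Function('P')(b)) = Add(90, Mul(Rational(3, 4), Add(1, Mul(2, Rational(3, 4))))) = Add(90, Mul(Rational(3, 4), Add(1, Rational(3, 2)))) = Add(90, Mul(Rational(3, 4), Rational(5, 2))) = Add(90, Rational(15, 8)) = Rational(735, 8)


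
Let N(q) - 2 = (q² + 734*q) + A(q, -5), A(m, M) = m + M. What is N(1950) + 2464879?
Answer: 7700626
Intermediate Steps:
A(m, M) = M + m
N(q) = -3 + q² + 735*q (N(q) = 2 + ((q² + 734*q) + (-5 + q)) = 2 + (-5 + q² + 735*q) = -3 + q² + 735*q)
N(1950) + 2464879 = (-3 + 1950² + 735*1950) + 2464879 = (-3 + 3802500 + 1433250) + 2464879 = 5235747 + 2464879 = 7700626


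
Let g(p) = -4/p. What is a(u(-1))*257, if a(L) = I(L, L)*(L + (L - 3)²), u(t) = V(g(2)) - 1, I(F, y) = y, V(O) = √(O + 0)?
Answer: 257 + 5140*I*√2 ≈ 257.0 + 7269.1*I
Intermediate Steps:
V(O) = √O
u(t) = -1 + I*√2 (u(t) = √(-4/2) - 1 = √(-4*½) - 1 = √(-2) - 1 = I*√2 - 1 = -1 + I*√2)
a(L) = L*(L + (-3 + L)²) (a(L) = L*(L + (L - 3)²) = L*(L + (-3 + L)²))
a(u(-1))*257 = ((-1 + I*√2)*((-1 + I*√2) + (-3 + (-1 + I*√2))²))*257 = ((-1 + I*√2)*((-1 + I*√2) + (-4 + I*√2)²))*257 = ((-1 + I*√2)*(-1 + (-4 + I*√2)² + I*√2))*257 = 257*(-1 + I*√2)*(-1 + (-4 + I*√2)² + I*√2)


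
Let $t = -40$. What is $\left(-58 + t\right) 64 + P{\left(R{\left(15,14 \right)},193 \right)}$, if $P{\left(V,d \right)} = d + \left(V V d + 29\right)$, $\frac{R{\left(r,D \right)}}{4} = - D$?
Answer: $599198$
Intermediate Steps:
$R{\left(r,D \right)} = - 4 D$ ($R{\left(r,D \right)} = 4 \left(- D\right) = - 4 D$)
$P{\left(V,d \right)} = 29 + d + d V^{2}$ ($P{\left(V,d \right)} = d + \left(V^{2} d + 29\right) = d + \left(d V^{2} + 29\right) = d + \left(29 + d V^{2}\right) = 29 + d + d V^{2}$)
$\left(-58 + t\right) 64 + P{\left(R{\left(15,14 \right)},193 \right)} = \left(-58 - 40\right) 64 + \left(29 + 193 + 193 \left(\left(-4\right) 14\right)^{2}\right) = \left(-98\right) 64 + \left(29 + 193 + 193 \left(-56\right)^{2}\right) = -6272 + \left(29 + 193 + 193 \cdot 3136\right) = -6272 + \left(29 + 193 + 605248\right) = -6272 + 605470 = 599198$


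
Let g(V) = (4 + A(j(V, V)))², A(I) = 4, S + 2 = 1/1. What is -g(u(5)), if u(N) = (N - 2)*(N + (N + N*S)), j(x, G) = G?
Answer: -64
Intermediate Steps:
S = -1 (S = -2 + 1/1 = -2 + 1 = -1)
u(N) = N*(-2 + N) (u(N) = (N - 2)*(N + (N + N*(-1))) = (-2 + N)*(N + (N - N)) = (-2 + N)*(N + 0) = (-2 + N)*N = N*(-2 + N))
g(V) = 64 (g(V) = (4 + 4)² = 8² = 64)
-g(u(5)) = -1*64 = -64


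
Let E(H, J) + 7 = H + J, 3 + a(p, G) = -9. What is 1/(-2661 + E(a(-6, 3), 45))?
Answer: -1/2635 ≈ -0.00037951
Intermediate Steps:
a(p, G) = -12 (a(p, G) = -3 - 9 = -12)
E(H, J) = -7 + H + J (E(H, J) = -7 + (H + J) = -7 + H + J)
1/(-2661 + E(a(-6, 3), 45)) = 1/(-2661 + (-7 - 12 + 45)) = 1/(-2661 + 26) = 1/(-2635) = -1/2635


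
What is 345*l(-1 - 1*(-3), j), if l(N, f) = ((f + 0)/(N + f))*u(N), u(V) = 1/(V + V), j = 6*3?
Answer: 621/8 ≈ 77.625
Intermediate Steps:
j = 18
u(V) = 1/(2*V)
l(N, f) = f/(2*N*(N + f)) (l(N, f) = ((f + 0)/(N + f))*(1/(2*N)) = (f/(N + f))*(1/(2*N)) = f/(2*N*(N + f)))
345*l(-1 - 1*(-3), j) = 345*((½)*18/(-1 - 1*(-3)*((-1 - 1*(-3)) + 18))) = 345*((½)*18/((-1 + 3)*((-1 + 3) + 18))) = 345*((½)*18/(2*(2 + 18))) = 345*((½)*18*(½)/20) = 345*((½)*18*(½)*(1/20)) = 345*(9/40) = 621/8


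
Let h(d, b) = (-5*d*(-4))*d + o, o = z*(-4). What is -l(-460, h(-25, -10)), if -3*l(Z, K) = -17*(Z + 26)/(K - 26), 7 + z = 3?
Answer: 3689/18735 ≈ 0.19690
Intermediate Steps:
z = -4 (z = -7 + 3 = -4)
o = 16 (o = -4*(-4) = 16)
h(d, b) = 16 + 20*d² (h(d, b) = (-5*d*(-4))*d + 16 = (20*d)*d + 16 = 20*d² + 16 = 16 + 20*d²)
l(Z, K) = 17*(26 + Z)/(3*(-26 + K)) (l(Z, K) = -(-17)*(Z + 26)/(K - 26)/3 = -(-17)*(26 + Z)/(-26 + K)/3 = -(-17)*(26 + Z)/(3*(-26 + K)) = 17*(26 + Z)/(3*(-26 + K)))
-l(-460, h(-25, -10)) = -17*(26 - 460)/(3*(-26 + (16 + 20*(-25)²))) = -17*(-434)/(3*(-26 + (16 + 20*625))) = -17*(-434)/(3*(-26 + (16 + 12500))) = -17*(-434)/(3*(-26 + 12516)) = -17*(-434)/(3*12490) = -1*(-3689/18735) = 3689/18735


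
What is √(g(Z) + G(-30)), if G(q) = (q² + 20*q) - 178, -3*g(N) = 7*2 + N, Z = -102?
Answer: √1362/3 ≈ 12.302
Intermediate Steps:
g(N) = -14/3 - N/3 (g(N) = -(7*2 + N)/3 = -(14 + N)/3 = -14/3 - N/3)
G(q) = -178 + q² + 20*q
√(g(Z) + G(-30)) = √((-14/3 - ⅓*(-102)) + (-178 + (-30)² + 20*(-30))) = √((-14/3 + 34) + (-178 + 900 - 600)) = √(88/3 + 122) = √(454/3) = √1362/3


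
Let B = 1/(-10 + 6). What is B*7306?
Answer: -3653/2 ≈ -1826.5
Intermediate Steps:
B = -1/4 (B = 1/(-4) = -1/4 ≈ -0.25000)
B*7306 = -1/4*7306 = -3653/2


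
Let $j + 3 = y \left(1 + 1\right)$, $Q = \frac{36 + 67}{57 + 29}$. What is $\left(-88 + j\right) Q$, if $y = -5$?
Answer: $- \frac{10403}{86} \approx -120.97$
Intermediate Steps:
$Q = \frac{103}{86} \approx 1.1977$
$j = -13$ ($j = -3 - 5 \left(1 + 1\right) = -3 - 10 = -13$)
$\left(-88 + j\right) Q = \left(-88 - 13\right) \frac{103}{86} = \left(-101\right) \frac{103}{86} = - \frac{10403}{86}$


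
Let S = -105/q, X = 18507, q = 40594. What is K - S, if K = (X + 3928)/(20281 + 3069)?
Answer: 45658907/47393495 ≈ 0.96340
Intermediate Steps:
K = 4487/4670 (K = (18507 + 3928)/(20281 + 3069) = 22435/23350 = 22435*(1/23350) = 4487/4670 ≈ 0.96081)
S = -105/40594 ≈ -0.0025866
K - S = 4487/4670 - 1*(-105/40594) = 4487/4670 + 105/40594 = 45658907/47393495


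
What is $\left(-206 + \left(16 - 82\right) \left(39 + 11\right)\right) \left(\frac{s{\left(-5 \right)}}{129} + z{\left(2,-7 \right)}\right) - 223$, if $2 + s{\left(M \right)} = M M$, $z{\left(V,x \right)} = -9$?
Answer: $\frac{3961061}{129} \approx 30706.0$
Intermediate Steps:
$s{\left(M \right)} = -2 + M^{2}$ ($s{\left(M \right)} = -2 + M M = -2 + M^{2}$)
$\left(-206 + \left(16 - 82\right) \left(39 + 11\right)\right) \left(\frac{s{\left(-5 \right)}}{129} + z{\left(2,-7 \right)}\right) - 223 = \left(-206 + \left(16 - 82\right) \left(39 + 11\right)\right) \left(\frac{-2 + \left(-5\right)^{2}}{129} - 9\right) - 223 = \left(-206 - 3300\right) \left(\left(-2 + 25\right) \frac{1}{129} - 9\right) - 223 = \left(-206 - 3300\right) \left(23 \cdot \frac{1}{129} - 9\right) - 223 = - 3506 \left(\frac{23}{129} - 9\right) - 223 = \left(-3506\right) \left(- \frac{1138}{129}\right) - 223 = \frac{3989828}{129} - 223 = \frac{3961061}{129}$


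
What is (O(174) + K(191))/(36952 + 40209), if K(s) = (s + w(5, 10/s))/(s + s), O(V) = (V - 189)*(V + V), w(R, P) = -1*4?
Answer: -1993853/29475502 ≈ -0.067644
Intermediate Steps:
w(R, P) = -4
O(V) = 2*V*(-189 + V) (O(V) = (-189 + V)*(2*V) = 2*V*(-189 + V))
K(s) = (-4 + s)/(2*s) (K(s) = (s - 4)/(s + s) = (-4 + s)/((2*s)) = (-4 + s)*(1/(2*s)) = (-4 + s)/(2*s))
(O(174) + K(191))/(36952 + 40209) = (2*174*(-189 + 174) + (1/2)*(-4 + 191)/191)/(36952 + 40209) = (2*174*(-15) + (1/2)*(1/191)*187)/77161 = (-5220 + 187/382)*(1/77161) = -1993853/382*1/77161 = -1993853/29475502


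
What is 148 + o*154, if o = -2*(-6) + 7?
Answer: 3074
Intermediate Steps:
o = 19 (o = 12 + 7 = 19)
148 + o*154 = 148 + 19*154 = 148 + 2926 = 3074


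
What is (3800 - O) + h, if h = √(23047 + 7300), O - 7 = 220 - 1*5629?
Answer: 9202 + √30347 ≈ 9376.2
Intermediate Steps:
O = -5402 (O = 7 + (220 - 1*5629) = 7 + (220 - 5629) = 7 - 5409 = -5402)
h = √30347 ≈ 174.20
(3800 - O) + h = (3800 - 1*(-5402)) + √30347 = (3800 + 5402) + √30347 = 9202 + √30347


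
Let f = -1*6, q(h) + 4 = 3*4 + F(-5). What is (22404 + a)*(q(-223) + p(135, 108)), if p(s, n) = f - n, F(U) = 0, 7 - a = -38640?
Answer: -6471406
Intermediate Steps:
a = 38647 (a = 7 - 1*(-38640) = 7 + 38640 = 38647)
q(h) = 8 (q(h) = -4 + (3*4 + 0) = -4 + (12 + 0) = -4 + 12 = 8)
f = -6
p(s, n) = -6 - n
(22404 + a)*(q(-223) + p(135, 108)) = (22404 + 38647)*(8 + (-6 - 1*108)) = 61051*(8 + (-6 - 108)) = 61051*(8 - 114) = 61051*(-106) = -6471406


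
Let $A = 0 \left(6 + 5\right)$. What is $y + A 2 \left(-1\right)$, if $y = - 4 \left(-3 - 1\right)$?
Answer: $16$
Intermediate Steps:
$y = 16$ ($y = \left(-4\right) \left(-4\right) = 16$)
$A = 0$ ($A = 0 \cdot 11 = 0$)
$y + A 2 \left(-1\right) = 16 + 0 \cdot 2 \left(-1\right) = 16 + 0 \left(-2\right) = 16 + 0 = 16$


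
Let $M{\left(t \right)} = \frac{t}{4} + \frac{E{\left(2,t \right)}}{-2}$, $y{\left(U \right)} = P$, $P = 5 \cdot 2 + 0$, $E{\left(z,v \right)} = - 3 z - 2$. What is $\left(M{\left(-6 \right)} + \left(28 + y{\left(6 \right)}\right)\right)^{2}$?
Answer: $\frac{6561}{4} \approx 1640.3$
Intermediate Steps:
$E{\left(z,v \right)} = -2 - 3 z$
$P = 10$ ($P = 10 + 0 = 10$)
$y{\left(U \right)} = 10$
$M{\left(t \right)} = 4 + \frac{t}{4}$ ($M{\left(t \right)} = \frac{t}{4} + \frac{-2 - 6}{-2} = t \frac{1}{4} + \left(-2 - 6\right) \left(- \frac{1}{2}\right) = \frac{t}{4} - -4 = \frac{t}{4} + 4 = 4 + \frac{t}{4}$)
$\left(M{\left(-6 \right)} + \left(28 + y{\left(6 \right)}\right)\right)^{2} = \left(\left(4 + \frac{1}{4} \left(-6\right)\right) + \left(28 + 10\right)\right)^{2} = \left(\left(4 - \frac{3}{2}\right) + 38\right)^{2} = \left(\frac{5}{2} + 38\right)^{2} = \left(\frac{81}{2}\right)^{2} = \frac{6561}{4}$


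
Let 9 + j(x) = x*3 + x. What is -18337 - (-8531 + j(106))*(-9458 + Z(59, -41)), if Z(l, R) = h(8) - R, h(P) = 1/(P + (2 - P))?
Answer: -76442651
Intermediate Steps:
h(P) = ½ (h(P) = 1/2 = ½)
Z(l, R) = ½ - R
j(x) = -9 + 4*x (j(x) = -9 + (x*3 + x) = -9 + (3*x + x) = -9 + 4*x)
-18337 - (-8531 + j(106))*(-9458 + Z(59, -41)) = -18337 - (-8531 + (-9 + 4*106))*(-9458 + (½ - 1*(-41))) = -18337 - (-8531 + (-9 + 424))*(-9458 + (½ + 41)) = -18337 - (-8531 + 415)*(-9458 + 83/2) = -18337 - (-8116)*(-18833)/2 = -18337 - 1*76424314 = -18337 - 76424314 = -76442651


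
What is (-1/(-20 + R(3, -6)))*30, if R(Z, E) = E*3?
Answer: 15/19 ≈ 0.78947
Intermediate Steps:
R(Z, E) = 3*E
(-1/(-20 + R(3, -6)))*30 = (-1/(-20 + 3*(-6)))*30 = (-1/(-20 - 18))*30 = (-1/(-38))*30 = -1/38*(-1)*30 = (1/38)*30 = 15/19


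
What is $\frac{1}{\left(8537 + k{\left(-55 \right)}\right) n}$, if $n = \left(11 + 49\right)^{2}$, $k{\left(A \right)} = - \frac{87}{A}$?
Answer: $\frac{11}{338127840} \approx 3.2532 \cdot 10^{-8}$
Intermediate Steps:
$n = 3600$ ($n = 60^{2} = 3600$)
$\frac{1}{\left(8537 + k{\left(-55 \right)}\right) n} = \frac{1}{\left(8537 - \frac{87}{-55}\right) 3600} = \frac{1}{8537 - - \frac{87}{55}} \cdot \frac{1}{3600} = \frac{1}{8537 + \frac{87}{55}} \cdot \frac{1}{3600} = \frac{1}{\frac{469622}{55}} \cdot \frac{1}{3600} = \frac{55}{469622} \cdot \frac{1}{3600} = \frac{11}{338127840}$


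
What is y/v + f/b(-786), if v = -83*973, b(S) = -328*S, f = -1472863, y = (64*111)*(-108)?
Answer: 78851604439/20820316272 ≈ 3.7872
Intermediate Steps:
y = -767232 (y = 7104*(-108) = -767232)
v = -80759
y/v + f/b(-786) = -767232/(-80759) - 1472863/((-328*(-786))) = -767232*(-1/80759) - 1472863/257808 = 767232/80759 - 1472863*1/257808 = 767232/80759 - 1472863/257808 = 78851604439/20820316272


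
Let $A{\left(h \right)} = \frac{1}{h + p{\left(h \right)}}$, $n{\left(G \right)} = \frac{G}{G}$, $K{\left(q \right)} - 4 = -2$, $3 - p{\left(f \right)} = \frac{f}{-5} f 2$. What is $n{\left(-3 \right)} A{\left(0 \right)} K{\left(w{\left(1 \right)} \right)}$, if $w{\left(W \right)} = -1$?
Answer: $\frac{2}{3} \approx 0.66667$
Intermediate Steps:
$p{\left(f \right)} = 3 + \frac{2 f^{2}}{5}$ ($p{\left(f \right)} = 3 - \frac{f}{-5} f 2 = 3 - f \left(- \frac{1}{5}\right) f 2 = 3 - - \frac{f}{5} f 2 = 3 - - \frac{f^{2}}{5} \cdot 2 = 3 - - \frac{2 f^{2}}{5} = 3 + \frac{2 f^{2}}{5}$)
$K{\left(q \right)} = 2$ ($K{\left(q \right)} = 4 - 2 = 2$)
$n{\left(G \right)} = 1$
$A{\left(h \right)} = \frac{1}{3 + h + \frac{2 h^{2}}{5}}$ ($A{\left(h \right)} = \frac{1}{h + \left(3 + \frac{2 h^{2}}{5}\right)} = \frac{1}{3 + h + \frac{2 h^{2}}{5}}$)
$n{\left(-3 \right)} A{\left(0 \right)} K{\left(w{\left(1 \right)} \right)} = 1 \frac{5}{15 + 2 \cdot 0^{2} + 5 \cdot 0} \cdot 2 = 1 \frac{5}{15 + 2 \cdot 0 + 0} \cdot 2 = 1 \frac{5}{15 + 0 + 0} \cdot 2 = 1 \cdot \frac{5}{15} \cdot 2 = 1 \cdot 5 \cdot \frac{1}{15} \cdot 2 = 1 \cdot \frac{1}{3} \cdot 2 = \frac{1}{3} \cdot 2 = \frac{2}{3}$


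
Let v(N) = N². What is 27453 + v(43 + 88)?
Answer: 44614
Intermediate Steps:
27453 + v(43 + 88) = 27453 + (43 + 88)² = 27453 + 131² = 27453 + 17161 = 44614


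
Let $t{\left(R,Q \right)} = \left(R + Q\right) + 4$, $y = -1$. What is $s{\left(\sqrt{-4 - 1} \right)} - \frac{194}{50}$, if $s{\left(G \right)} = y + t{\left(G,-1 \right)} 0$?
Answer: $- \frac{122}{25} \approx -4.88$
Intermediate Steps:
$t{\left(R,Q \right)} = 4 + Q + R$ ($t{\left(R,Q \right)} = \left(Q + R\right) + 4 = 4 + Q + R$)
$s{\left(G \right)} = -1$ ($s{\left(G \right)} = -1 + \left(4 - 1 + G\right) 0 = -1 + \left(3 + G\right) 0 = -1 + 0 = -1$)
$s{\left(\sqrt{-4 - 1} \right)} - \frac{194}{50} = -1 - \frac{194}{50} = -1 - 194 \cdot \frac{1}{50} = -1 - \frac{97}{25} = - \frac{122}{25}$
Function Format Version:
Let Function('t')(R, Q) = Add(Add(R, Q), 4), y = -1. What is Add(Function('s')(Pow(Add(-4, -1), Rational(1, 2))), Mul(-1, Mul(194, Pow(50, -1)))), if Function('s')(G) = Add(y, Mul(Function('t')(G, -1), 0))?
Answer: Rational(-122, 25) ≈ -4.8800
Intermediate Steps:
Function('t')(R, Q) = Add(4, Q, R) (Function('t')(R, Q) = Add(Add(Q, R), 4) = Add(4, Q, R))
Function('s')(G) = -1 (Function('s')(G) = Add(-1, Mul(Add(4, -1, G), 0)) = Add(-1, Mul(Add(3, G), 0)) = Add(-1, 0) = -1)
Add(Function('s')(Pow(Add(-4, -1), Rational(1, 2))), Mul(-1, Mul(194, Pow(50, -1)))) = Add(-1, Mul(-1, Mul(194, Pow(50, -1)))) = Add(-1, Mul(-1, Mul(194, Rational(1, 50)))) = Add(-1, Mul(-1, Rational(97, 25))) = Add(-1, Rational(-97, 25)) = Rational(-122, 25)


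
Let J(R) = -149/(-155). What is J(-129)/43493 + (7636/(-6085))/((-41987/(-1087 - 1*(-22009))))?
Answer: 19582712203237/31315820943935 ≈ 0.62533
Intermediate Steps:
J(R) = 149/155 (J(R) = -149*(-1/155) = 149/155)
J(-129)/43493 + (7636/(-6085))/((-41987/(-1087 - 1*(-22009)))) = (149/155)/43493 + (7636/(-6085))/((-41987/(-1087 - 1*(-22009)))) = (149/155)*(1/43493) + (7636*(-1/6085))/((-41987/(-1087 + 22009))) = 149/6741415 - 7636/(6085*((-41987/20922))) = 149/6741415 - 7636/(6085*((-41987*1/20922))) = 149/6741415 - 7636/(6085*(-3817/1902)) = 149/6741415 - 7636/6085*(-1902/3817) = 149/6741415 + 14523672/23226445 = 19582712203237/31315820943935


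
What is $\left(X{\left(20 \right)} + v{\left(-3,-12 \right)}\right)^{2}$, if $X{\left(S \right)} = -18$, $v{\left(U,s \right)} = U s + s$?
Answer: $36$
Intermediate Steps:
$v{\left(U,s \right)} = s + U s$
$\left(X{\left(20 \right)} + v{\left(-3,-12 \right)}\right)^{2} = \left(-18 - 12 \left(1 - 3\right)\right)^{2} = \left(-18 - -24\right)^{2} = \left(-18 + 24\right)^{2} = 6^{2} = 36$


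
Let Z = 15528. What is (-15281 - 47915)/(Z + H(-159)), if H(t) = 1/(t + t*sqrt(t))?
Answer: 10048164*(I - sqrt(159))/(-2468951*I + 2468952*sqrt(159)) ≈ -4.0698 + 1.2992e-7*I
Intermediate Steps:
H(t) = 1/(t + t**(3/2))
(-15281 - 47915)/(Z + H(-159)) = (-15281 - 47915)/(15528 + 1/(-159 + (-159)**(3/2))) = -63196/(15528 + 1/(-159 - 159*I*sqrt(159)))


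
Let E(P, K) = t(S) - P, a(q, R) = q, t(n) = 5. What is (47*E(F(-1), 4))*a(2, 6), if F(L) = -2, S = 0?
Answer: 658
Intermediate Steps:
E(P, K) = 5 - P
(47*E(F(-1), 4))*a(2, 6) = (47*(5 - 1*(-2)))*2 = (47*(5 + 2))*2 = (47*7)*2 = 329*2 = 658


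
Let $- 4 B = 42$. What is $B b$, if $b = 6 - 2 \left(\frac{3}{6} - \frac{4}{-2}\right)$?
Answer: $- \frac{21}{2} \approx -10.5$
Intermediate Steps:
$B = - \frac{21}{2}$ ($B = \left(- \frac{1}{4}\right) 42 = - \frac{21}{2} \approx -10.5$)
$b = 1$ ($b = 6 - 2 \left(3 \cdot \frac{1}{6} - -2\right) = 6 - 2 \left(\frac{1}{2} + 2\right) = 6 - 5 = 1$)
$B b = \left(- \frac{21}{2}\right) 1 = - \frac{21}{2}$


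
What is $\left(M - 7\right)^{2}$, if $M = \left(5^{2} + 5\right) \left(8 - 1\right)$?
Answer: $41209$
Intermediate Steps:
$M = 210$ ($M = \left(25 + 5\right) 7 = 30 \cdot 7 = 210$)
$\left(M - 7\right)^{2} = \left(210 - 7\right)^{2} = 203^{2} = 41209$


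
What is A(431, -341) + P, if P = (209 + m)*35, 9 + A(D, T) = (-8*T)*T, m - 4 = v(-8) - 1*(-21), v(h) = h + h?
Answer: -922627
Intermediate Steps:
v(h) = 2*h
m = 9 (m = 4 + (2*(-8) - 1*(-21)) = 4 + (-16 + 21) = 4 + 5 = 9)
A(D, T) = -9 - 8*T² (A(D, T) = -9 + (-8*T)*T = -9 - 8*T²)
P = 7630 (P = (209 + 9)*35 = 218*35 = 7630)
A(431, -341) + P = (-9 - 8*(-341)²) + 7630 = (-9 - 8*116281) + 7630 = (-9 - 930248) + 7630 = -930257 + 7630 = -922627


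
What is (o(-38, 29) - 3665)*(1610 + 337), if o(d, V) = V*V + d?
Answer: -5572314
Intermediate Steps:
o(d, V) = d + V**2 (o(d, V) = V**2 + d = d + V**2)
(o(-38, 29) - 3665)*(1610 + 337) = ((-38 + 29**2) - 3665)*(1610 + 337) = ((-38 + 841) - 3665)*1947 = (803 - 3665)*1947 = -2862*1947 = -5572314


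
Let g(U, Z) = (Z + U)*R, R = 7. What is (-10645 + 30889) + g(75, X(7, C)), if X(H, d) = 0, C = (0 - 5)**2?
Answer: 20769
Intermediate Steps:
C = 25 (C = (-5)**2 = 25)
g(U, Z) = 7*U + 7*Z (g(U, Z) = (Z + U)*7 = (U + Z)*7 = 7*U + 7*Z)
(-10645 + 30889) + g(75, X(7, C)) = (-10645 + 30889) + (7*75 + 7*0) = 20244 + (525 + 0) = 20244 + 525 = 20769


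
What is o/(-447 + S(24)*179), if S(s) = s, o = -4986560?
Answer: -4986560/3849 ≈ -1295.5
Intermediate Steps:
o/(-447 + S(24)*179) = -4986560/(-447 + 24*179) = -4986560/(-447 + 4296) = -4986560/3849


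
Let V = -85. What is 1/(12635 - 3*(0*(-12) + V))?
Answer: 1/12890 ≈ 7.7580e-5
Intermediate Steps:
1/(12635 - 3*(0*(-12) + V)) = 1/(12635 - 3*(0*(-12) - 85)) = 1/(12635 - 3*(0 - 85)) = 1/(12635 - 3*(-85)) = 1/(12635 + 255) = 1/12890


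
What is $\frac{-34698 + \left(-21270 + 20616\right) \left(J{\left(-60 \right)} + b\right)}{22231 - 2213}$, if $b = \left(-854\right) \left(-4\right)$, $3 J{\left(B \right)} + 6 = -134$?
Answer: $- \frac{1119121}{10009} \approx -111.81$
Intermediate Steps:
$J{\left(B \right)} = - \frac{140}{3}$ ($J{\left(B \right)} = -2 + \frac{1}{3} \left(-134\right) = -2 - \frac{134}{3} = - \frac{140}{3}$)
$b = 3416$
$\frac{-34698 + \left(-21270 + 20616\right) \left(J{\left(-60 \right)} + b\right)}{22231 - 2213} = \frac{-34698 + \left(-21270 + 20616\right) \left(- \frac{140}{3} + 3416\right)}{22231 - 2213} = \frac{-34698 - 2203544}{20018} = \left(-34698 - 2203544\right) \frac{1}{20018} = \left(-2238242\right) \frac{1}{20018} = - \frac{1119121}{10009}$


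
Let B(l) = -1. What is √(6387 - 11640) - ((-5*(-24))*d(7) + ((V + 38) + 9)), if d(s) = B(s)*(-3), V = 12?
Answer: -419 + I*√5253 ≈ -419.0 + 72.478*I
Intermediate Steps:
d(s) = 3 (d(s) = -1*(-3) = 3)
√(6387 - 11640) - ((-5*(-24))*d(7) + ((V + 38) + 9)) = √(6387 - 11640) - (-5*(-24)*3 + ((12 + 38) + 9)) = √(-5253) - (120*3 + (50 + 9)) = I*√5253 - (360 + 59) = I*√5253 - 1*419 = I*√5253 - 419 = -419 + I*√5253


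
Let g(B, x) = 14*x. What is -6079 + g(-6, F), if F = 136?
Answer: -4175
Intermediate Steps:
-6079 + g(-6, F) = -6079 + 14*136 = -6079 + 1904 = -4175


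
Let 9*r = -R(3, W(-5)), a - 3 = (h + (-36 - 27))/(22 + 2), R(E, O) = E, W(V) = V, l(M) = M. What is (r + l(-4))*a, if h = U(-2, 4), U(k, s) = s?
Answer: -169/72 ≈ -2.3472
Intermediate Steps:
h = 4
a = 13/24 (a = 3 + (4 + (-36 - 27))/(22 + 2) = 3 + (4 - 63)/24 = 3 - 59*1/24 = 3 - 59/24 = 13/24 ≈ 0.54167)
r = -⅓ (r = (-1*3)/9 = (⅑)*(-3) = -⅓ ≈ -0.33333)
(r + l(-4))*a = (-⅓ - 4)*(13/24) = -13/3*13/24 = -169/72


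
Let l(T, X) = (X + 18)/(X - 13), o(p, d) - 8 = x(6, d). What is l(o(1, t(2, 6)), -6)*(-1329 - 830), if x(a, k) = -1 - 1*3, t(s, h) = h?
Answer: 25908/19 ≈ 1363.6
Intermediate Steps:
x(a, k) = -4 (x(a, k) = -1 - 3 = -4)
o(p, d) = 4 (o(p, d) = 8 - 4 = 4)
l(T, X) = (18 + X)/(-13 + X)
l(o(1, t(2, 6)), -6)*(-1329 - 830) = ((18 - 6)/(-13 - 6))*(-1329 - 830) = (12/(-19))*(-2159) = -1/19*12*(-2159) = -12/19*(-2159) = 25908/19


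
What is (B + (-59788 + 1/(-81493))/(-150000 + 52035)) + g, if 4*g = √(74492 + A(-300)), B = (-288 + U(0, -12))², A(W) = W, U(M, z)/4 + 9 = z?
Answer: 31565378354959/228098907 + √4637 ≈ 1.3845e+5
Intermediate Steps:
U(M, z) = -36 + 4*z
B = 138384 (B = (-288 + (-36 + 4*(-12)))² = (-288 + (-36 - 48))² = (-288 - 84)² = (-372)² = 138384)
g = √4637 (g = √(74492 - 300)/4 = √74192/4 = (4*√4637)/4 = √4637 ≈ 68.095)
(B + (-59788 + 1/(-81493))/(-150000 + 52035)) + g = (138384 + (-59788 + 1/(-81493))/(-150000 + 52035)) + √4637 = (138384 + (-59788 - 1/81493)/(-97965)) + √4637 = (138384 - 4872303485/81493*(-1/97965)) + √4637 = (138384 + 139208671/228098907) + √4637 = 31565378354959/228098907 + √4637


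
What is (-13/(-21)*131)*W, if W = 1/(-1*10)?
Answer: -1703/210 ≈ -8.1095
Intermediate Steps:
W = -⅒ (W = 1/(-10) = -⅒ ≈ -0.10000)
(-13/(-21)*131)*W = (-13/(-21)*131)*(-⅒) = (-13*(-1/21)*131)*(-⅒) = ((13/21)*131)*(-⅒) = (1703/21)*(-⅒) = -1703/210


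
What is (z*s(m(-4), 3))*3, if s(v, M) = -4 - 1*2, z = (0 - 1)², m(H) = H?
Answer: -18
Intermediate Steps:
z = 1 (z = (-1)² = 1)
s(v, M) = -6 (s(v, M) = -4 - 2 = -6)
(z*s(m(-4), 3))*3 = (1*(-6))*3 = -6*3 = -18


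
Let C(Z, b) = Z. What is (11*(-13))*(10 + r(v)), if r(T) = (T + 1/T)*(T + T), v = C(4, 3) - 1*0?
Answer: -6292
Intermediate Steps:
v = 4 (v = 4 - 1*0 = 4 + 0 = 4)
r(T) = 2*T*(T + 1/T) (r(T) = (T + 1/T)*(2*T) = 2*T*(T + 1/T))
(11*(-13))*(10 + r(v)) = (11*(-13))*(10 + (2 + 2*4**2)) = -143*(10 + (2 + 2*16)) = -143*(10 + (2 + 32)) = -143*(10 + 34) = -143*44 = -6292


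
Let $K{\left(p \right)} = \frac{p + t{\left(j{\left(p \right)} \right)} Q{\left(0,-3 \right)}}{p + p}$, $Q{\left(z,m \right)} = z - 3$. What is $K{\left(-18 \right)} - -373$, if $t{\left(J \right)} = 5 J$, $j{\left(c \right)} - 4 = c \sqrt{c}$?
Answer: $\frac{2251}{6} - \frac{45 i \sqrt{2}}{2} \approx 375.17 - 31.82 i$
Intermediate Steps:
$Q{\left(z,m \right)} = -3 + z$ ($Q{\left(z,m \right)} = z - 3 = -3 + z$)
$j{\left(c \right)} = 4 + c^{\frac{3}{2}}$ ($j{\left(c \right)} = 4 + c \sqrt{c} = 4 + c^{\frac{3}{2}}$)
$K{\left(p \right)} = \frac{-60 + p - 15 p^{\frac{3}{2}}}{2 p}$ ($K{\left(p \right)} = \frac{p + 5 \left(4 + p^{\frac{3}{2}}\right) \left(-3 + 0\right)}{p + p} = \frac{p + \left(20 + 5 p^{\frac{3}{2}}\right) \left(-3\right)}{2 p} = \left(p - \left(60 + 15 p^{\frac{3}{2}}\right)\right) \frac{1}{2 p} = \left(-60 + p - 15 p^{\frac{3}{2}}\right) \frac{1}{2 p} = \frac{-60 + p - 15 p^{\frac{3}{2}}}{2 p}$)
$K{\left(-18 \right)} - -373 = \frac{-60 - 18 - 15 \left(-18\right)^{\frac{3}{2}}}{2 \left(-18\right)} - -373 = \frac{1}{2} \left(- \frac{1}{18}\right) \left(-60 - 18 - 15 \left(- 54 i \sqrt{2}\right)\right) + 373 = \frac{1}{2} \left(- \frac{1}{18}\right) \left(-60 - 18 + 810 i \sqrt{2}\right) + 373 = \frac{1}{2} \left(- \frac{1}{18}\right) \left(-78 + 810 i \sqrt{2}\right) + 373 = \left(\frac{13}{6} - \frac{45 i \sqrt{2}}{2}\right) + 373 = \frac{2251}{6} - \frac{45 i \sqrt{2}}{2}$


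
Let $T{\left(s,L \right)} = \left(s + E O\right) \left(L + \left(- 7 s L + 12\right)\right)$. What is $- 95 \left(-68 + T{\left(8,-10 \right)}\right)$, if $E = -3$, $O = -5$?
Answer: $-1221510$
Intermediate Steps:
$T{\left(s,L \right)} = \left(15 + s\right) \left(12 + L - 7 L s\right)$ ($T{\left(s,L \right)} = \left(s - -15\right) \left(L + \left(- 7 s L + 12\right)\right) = \left(s + 15\right) \left(L - \left(-12 + 7 L s\right)\right) = \left(15 + s\right) \left(L - \left(-12 + 7 L s\right)\right) = \left(15 + s\right) \left(12 + L - 7 L s\right)$)
$- 95 \left(-68 + T{\left(8,-10 \right)}\right) = - 95 \left(-68 + \left(180 + 12 \cdot 8 + 15 \left(-10\right) - \left(-1040\right) 8 - - 70 \cdot 8^{2}\right)\right) = - 95 \left(-68 + \left(180 + 96 - 150 + 8320 - \left(-70\right) 64\right)\right) = - 95 \left(-68 + \left(180 + 96 - 150 + 8320 + 4480\right)\right) = - 95 \left(-68 + 12926\right) = \left(-95\right) 12858 = -1221510$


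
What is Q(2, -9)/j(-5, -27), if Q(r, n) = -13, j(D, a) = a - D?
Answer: 13/22 ≈ 0.59091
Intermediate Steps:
Q(2, -9)/j(-5, -27) = -13/(-27 - 1*(-5)) = -13/(-27 + 5) = -13/(-22) = -13*(-1/22) = 13/22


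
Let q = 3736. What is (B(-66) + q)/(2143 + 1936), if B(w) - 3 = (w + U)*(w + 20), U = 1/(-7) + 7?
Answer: 45217/28553 ≈ 1.5836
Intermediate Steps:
U = 48/7 (U = -⅐ + 7 = 48/7 ≈ 6.8571)
B(w) = 3 + (20 + w)*(48/7 + w) (B(w) = 3 + (w + 48/7)*(w + 20) = 3 + (48/7 + w)*(20 + w) = 3 + (20 + w)*(48/7 + w))
(B(-66) + q)/(2143 + 1936) = ((981/7 + (-66)² + (188/7)*(-66)) + 3736)/(2143 + 1936) = ((981/7 + 4356 - 12408/7) + 3736)/4079 = (19065/7 + 3736)*(1/4079) = (45217/7)*(1/4079) = 45217/28553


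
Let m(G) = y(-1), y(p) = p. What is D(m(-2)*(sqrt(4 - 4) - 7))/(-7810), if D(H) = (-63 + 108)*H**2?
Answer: -441/1562 ≈ -0.28233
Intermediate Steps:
m(G) = -1
D(H) = 45*H**2
D(m(-2)*(sqrt(4 - 4) - 7))/(-7810) = (45*(-(sqrt(4 - 4) - 7))**2)/(-7810) = (45*(-(sqrt(0) - 7))**2)*(-1/7810) = (45*(-(0 - 7))**2)*(-1/7810) = (45*(-1*(-7))**2)*(-1/7810) = (45*7**2)*(-1/7810) = (45*49)*(-1/7810) = 2205*(-1/7810) = -441/1562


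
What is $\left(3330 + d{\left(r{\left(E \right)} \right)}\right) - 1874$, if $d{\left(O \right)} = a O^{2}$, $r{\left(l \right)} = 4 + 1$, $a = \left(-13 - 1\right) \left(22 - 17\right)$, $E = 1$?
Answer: $-294$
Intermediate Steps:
$a = -70$ ($a = \left(-14\right) 5 = -70$)
$r{\left(l \right)} = 5$
$d{\left(O \right)} = - 70 O^{2}$
$\left(3330 + d{\left(r{\left(E \right)} \right)}\right) - 1874 = \left(3330 - 70 \cdot 5^{2}\right) - 1874 = \left(3330 - 1750\right) - 1874 = 1580 - 1874 = -294$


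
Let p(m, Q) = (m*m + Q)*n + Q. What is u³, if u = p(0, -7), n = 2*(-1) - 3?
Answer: 21952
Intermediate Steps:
n = -5 (n = -2 - 3 = -5)
p(m, Q) = -5*m² - 4*Q (p(m, Q) = (m*m + Q)*(-5) + Q = (m² + Q)*(-5) + Q = (Q + m²)*(-5) + Q = (-5*Q - 5*m²) + Q = -5*m² - 4*Q)
u = 28 (u = -5*0² - 4*(-7) = -5*0 + 28 = 0 + 28 = 28)
u³ = 28³ = 21952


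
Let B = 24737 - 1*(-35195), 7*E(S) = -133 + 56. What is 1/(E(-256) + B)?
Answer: 1/59921 ≈ 1.6689e-5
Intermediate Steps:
E(S) = -11 (E(S) = (-133 + 56)/7 = (1/7)*(-77) = -11)
B = 59932 (B = 24737 + 35195 = 59932)
1/(E(-256) + B) = 1/(-11 + 59932) = 1/59921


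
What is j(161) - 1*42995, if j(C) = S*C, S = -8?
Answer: -44283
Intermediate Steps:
j(C) = -8*C
j(161) - 1*42995 = -8*161 - 1*42995 = -1288 - 42995 = -44283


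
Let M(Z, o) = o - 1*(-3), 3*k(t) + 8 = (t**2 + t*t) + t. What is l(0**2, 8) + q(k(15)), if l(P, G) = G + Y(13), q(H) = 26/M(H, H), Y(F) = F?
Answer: 4932/233 ≈ 21.167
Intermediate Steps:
k(t) = -8/3 + t/3 + 2*t**2/3 (k(t) = -8/3 + ((t**2 + t*t) + t)/3 = -8/3 + ((t**2 + t**2) + t)/3 = -8/3 + (2*t**2 + t)/3 = -8/3 + (t + 2*t**2)/3 = -8/3 + (t/3 + 2*t**2/3) = -8/3 + t/3 + 2*t**2/3)
M(Z, o) = 3 + o (M(Z, o) = o + 3 = 3 + o)
q(H) = 26/(3 + H)
l(P, G) = 13 + G (l(P, G) = G + 13 = 13 + G)
l(0**2, 8) + q(k(15)) = (13 + 8) + 26/(3 + (-8/3 + (1/3)*15 + (2/3)*15**2)) = 21 + 26/(3 + (-8/3 + 5 + (2/3)*225)) = 21 + 26/(3 + (-8/3 + 5 + 150)) = 21 + 26/(3 + 457/3) = 21 + 26/(466/3) = 21 + 26*(3/466) = 21 + 39/233 = 4932/233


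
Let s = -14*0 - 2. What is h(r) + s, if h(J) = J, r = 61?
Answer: 59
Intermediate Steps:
s = -2 (s = 0 - 2 = -2)
h(r) + s = 61 - 2 = 59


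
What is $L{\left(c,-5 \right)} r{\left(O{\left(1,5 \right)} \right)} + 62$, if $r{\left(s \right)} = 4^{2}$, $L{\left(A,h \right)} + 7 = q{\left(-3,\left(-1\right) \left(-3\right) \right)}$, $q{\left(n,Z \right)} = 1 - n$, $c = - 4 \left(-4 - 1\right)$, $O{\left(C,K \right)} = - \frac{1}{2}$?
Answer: $14$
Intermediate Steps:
$O{\left(C,K \right)} = - \frac{1}{2}$ ($O{\left(C,K \right)} = \left(-1\right) \frac{1}{2} = - \frac{1}{2}$)
$c = 20$ ($c = \left(-4\right) \left(-5\right) = 20$)
$L{\left(A,h \right)} = -3$ ($L{\left(A,h \right)} = -7 + \left(1 - -3\right) = -7 + \left(1 + 3\right) = -7 + 4 = -3$)
$r{\left(s \right)} = 16$
$L{\left(c,-5 \right)} r{\left(O{\left(1,5 \right)} \right)} + 62 = \left(-3\right) 16 + 62 = -48 + 62 = 14$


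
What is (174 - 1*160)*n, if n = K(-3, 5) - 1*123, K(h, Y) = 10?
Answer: -1582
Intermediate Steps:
n = -113 (n = 10 - 1*123 = 10 - 123 = -113)
(174 - 1*160)*n = (174 - 1*160)*(-113) = (174 - 160)*(-113) = 14*(-113) = -1582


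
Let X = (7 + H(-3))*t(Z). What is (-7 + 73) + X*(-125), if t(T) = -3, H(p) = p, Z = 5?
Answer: 1566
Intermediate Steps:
X = -12 (X = (7 - 3)*(-3) = 4*(-3) = -12)
(-7 + 73) + X*(-125) = (-7 + 73) - 12*(-125) = 66 + 1500 = 1566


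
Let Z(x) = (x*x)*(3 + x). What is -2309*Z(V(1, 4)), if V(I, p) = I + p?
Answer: -461800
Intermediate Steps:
Z(x) = x²*(3 + x)
-2309*Z(V(1, 4)) = -2309*(1 + 4)²*(3 + (1 + 4)) = -2309*5²*(3 + 5) = -57725*8 = -2309*200 = -461800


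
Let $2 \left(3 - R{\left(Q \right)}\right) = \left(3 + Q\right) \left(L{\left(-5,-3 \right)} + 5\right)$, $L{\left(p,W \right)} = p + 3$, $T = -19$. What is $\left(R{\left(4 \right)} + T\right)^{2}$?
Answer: $\frac{2809}{4} \approx 702.25$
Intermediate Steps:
$L{\left(p,W \right)} = 3 + p$
$R{\left(Q \right)} = - \frac{3}{2} - \frac{3 Q}{2}$ ($R{\left(Q \right)} = 3 - \frac{\left(3 + Q\right) \left(\left(3 - 5\right) + 5\right)}{2} = 3 - \frac{\left(3 + Q\right) \left(-2 + 5\right)}{2} = 3 - \frac{\left(3 + Q\right) 3}{2} = 3 - \frac{9 + 3 Q}{2} = 3 - \left(\frac{9}{2} + \frac{3 Q}{2}\right) = - \frac{3}{2} - \frac{3 Q}{2}$)
$\left(R{\left(4 \right)} + T\right)^{2} = \left(\left(- \frac{3}{2} - 6\right) - 19\right)^{2} = \left(- \frac{15}{2} - 19\right)^{2} = \left(- \frac{53}{2}\right)^{2} = \frac{2809}{4}$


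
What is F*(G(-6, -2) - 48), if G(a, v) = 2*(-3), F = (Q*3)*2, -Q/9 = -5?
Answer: -14580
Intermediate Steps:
Q = 45 (Q = -9*(-5) = 45)
F = 270 (F = (45*3)*2 = 135*2 = 270)
G(a, v) = -6
F*(G(-6, -2) - 48) = 270*(-6 - 48) = 270*(-54) = -14580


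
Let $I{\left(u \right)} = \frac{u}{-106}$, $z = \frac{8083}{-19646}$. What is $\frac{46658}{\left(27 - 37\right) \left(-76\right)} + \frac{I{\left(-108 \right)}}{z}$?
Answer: $\frac{9590984351}{162791620} \approx 58.916$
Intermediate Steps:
$z = - \frac{8083}{19646}$ ($z = 8083 \left(- \frac{1}{19646}\right) = - \frac{8083}{19646} \approx -0.41143$)
$I{\left(u \right)} = - \frac{u}{106}$ ($I{\left(u \right)} = u \left(- \frac{1}{106}\right) = - \frac{u}{106}$)
$\frac{46658}{\left(27 - 37\right) \left(-76\right)} + \frac{I{\left(-108 \right)}}{z} = \frac{46658}{\left(27 - 37\right) \left(-76\right)} + \frac{\left(- \frac{1}{106}\right) \left(-108\right)}{- \frac{8083}{19646}} = \frac{46658}{\left(-10\right) \left(-76\right)} + \frac{54}{53} \left(- \frac{19646}{8083}\right) = \frac{46658}{760} - \frac{1060884}{428399} = 46658 \cdot \frac{1}{760} - \frac{1060884}{428399} = \frac{23329}{380} - \frac{1060884}{428399} = \frac{9590984351}{162791620}$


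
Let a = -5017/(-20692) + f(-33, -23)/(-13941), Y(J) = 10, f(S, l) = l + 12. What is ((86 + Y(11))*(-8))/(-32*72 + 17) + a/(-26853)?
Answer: 5948928010846105/17715579913740492 ≈ 0.33580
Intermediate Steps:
f(S, l) = 12 + l
a = 70169609/288467172 (a = -5017/(-20692) + (12 - 23)/(-13941) = -5017*(-1/20692) - 11*(-1/13941) = 5017/20692 + 11/13941 = 70169609/288467172 ≈ 0.24325)
((86 + Y(11))*(-8))/(-32*72 + 17) + a/(-26853) = ((86 + 10)*(-8))/(-32*72 + 17) + (70169609/288467172)/(-26853) = (96*(-8))/(-2304 + 17) + (70169609/288467172)*(-1/26853) = -768/(-2287) - 70169609/7746208969716 = -768*(-1/2287) - 70169609/7746208969716 = 768/2287 - 70169609/7746208969716 = 5948928010846105/17715579913740492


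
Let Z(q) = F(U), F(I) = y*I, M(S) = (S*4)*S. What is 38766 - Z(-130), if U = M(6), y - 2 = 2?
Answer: 38190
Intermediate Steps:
y = 4 (y = 2 + 2 = 4)
M(S) = 4*S² (M(S) = (4*S)*S = 4*S²)
U = 144 (U = 4*6² = 4*36 = 144)
F(I) = 4*I
Z(q) = 576 (Z(q) = 4*144 = 576)
38766 - Z(-130) = 38766 - 1*576 = 38766 - 576 = 38190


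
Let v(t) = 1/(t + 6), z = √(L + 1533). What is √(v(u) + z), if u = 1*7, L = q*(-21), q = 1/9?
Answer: √(117 + 2028*√861)/39 ≈ 6.2610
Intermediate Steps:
q = ⅑ ≈ 0.11111
L = -7/3 (L = (⅑)*(-21) = -7/3 ≈ -2.3333)
z = 4*√861/3 (z = √(-7/3 + 1533) = √(4592/3) = 4*√861/3 ≈ 39.124)
u = 7
v(t) = 1/(6 + t)
√(v(u) + z) = √(1/(6 + 7) + 4*√861/3) = √(1/13 + 4*√861/3)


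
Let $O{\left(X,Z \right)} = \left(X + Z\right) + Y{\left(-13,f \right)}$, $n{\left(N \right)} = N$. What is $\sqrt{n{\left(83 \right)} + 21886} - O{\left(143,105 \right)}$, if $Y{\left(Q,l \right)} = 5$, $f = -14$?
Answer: $-253 + 3 \sqrt{2441} \approx -104.78$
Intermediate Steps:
$O{\left(X,Z \right)} = 5 + X + Z$ ($O{\left(X,Z \right)} = \left(X + Z\right) + 5 = 5 + X + Z$)
$\sqrt{n{\left(83 \right)} + 21886} - O{\left(143,105 \right)} = \sqrt{83 + 21886} - \left(5 + 143 + 105\right) = \sqrt{21969} - 253 = 3 \sqrt{2441} - 253 = -253 + 3 \sqrt{2441}$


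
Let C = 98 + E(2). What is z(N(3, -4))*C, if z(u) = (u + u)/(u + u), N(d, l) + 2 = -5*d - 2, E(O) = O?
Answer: 100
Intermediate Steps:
N(d, l) = -4 - 5*d (N(d, l) = -2 + (-5*d - 2) = -2 + (-2 - 5*d) = -4 - 5*d)
z(u) = 1 (z(u) = (2*u)/((2*u)) = (2*u)*(1/(2*u)) = 1)
C = 100 (C = 98 + 2 = 100)
z(N(3, -4))*C = 1*100 = 100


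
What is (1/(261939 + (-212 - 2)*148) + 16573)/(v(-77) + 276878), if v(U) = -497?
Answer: 424023888/7071269303 ≈ 0.059964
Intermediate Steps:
(1/(261939 + (-212 - 2)*148) + 16573)/(v(-77) + 276878) = (1/(261939 + (-212 - 2)*148) + 16573)/(-497 + 276878) = (1/(261939 - 214*148) + 16573)/276381 = (1/(261939 - 31672) + 16573)*(1/276381) = (1/230267 + 16573)*(1/276381) = (3816214992/230267)*(1/276381) = 424023888/7071269303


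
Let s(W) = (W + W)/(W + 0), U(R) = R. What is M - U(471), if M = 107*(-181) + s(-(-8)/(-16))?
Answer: -19836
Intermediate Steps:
s(W) = 2 (s(W) = (2*W)/W = 2)
M = -19365 (M = 107*(-181) + 2 = -19367 + 2 = -19365)
M - U(471) = -19365 - 1*471 = -19365 - 471 = -19836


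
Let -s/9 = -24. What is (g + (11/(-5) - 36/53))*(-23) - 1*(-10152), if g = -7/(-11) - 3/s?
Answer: 2141595733/209880 ≈ 10204.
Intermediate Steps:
s = 216 (s = -9*(-24) = 216)
g = 493/792 (g = -7/(-11) - 3/216 = -7*(-1/11) - 3*1/216 = 7/11 - 1/72 = 493/792 ≈ 0.62247)
(g + (11/(-5) - 36/53))*(-23) - 1*(-10152) = (493/792 + (11/(-5) - 36/53))*(-23) - 1*(-10152) = (493/792 + (11*(-1/5) - 36*1/53))*(-23) + 10152 = (493/792 + (-11/5 - 36/53))*(-23) + 10152 = (493/792 - 763/265)*(-23) + 10152 = -473651/209880*(-23) + 10152 = 10893973/209880 + 10152 = 2141595733/209880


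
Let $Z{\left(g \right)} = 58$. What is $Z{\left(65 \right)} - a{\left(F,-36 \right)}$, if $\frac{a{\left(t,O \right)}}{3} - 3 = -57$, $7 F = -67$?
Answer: $220$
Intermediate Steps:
$F = - \frac{67}{7}$ ($F = \frac{1}{7} \left(-67\right) = - \frac{67}{7} \approx -9.5714$)
$a{\left(t,O \right)} = -162$ ($a{\left(t,O \right)} = 9 + 3 \left(-57\right) = 9 - 171 = -162$)
$Z{\left(65 \right)} - a{\left(F,-36 \right)} = 58 - -162 = 58 + 162 = 220$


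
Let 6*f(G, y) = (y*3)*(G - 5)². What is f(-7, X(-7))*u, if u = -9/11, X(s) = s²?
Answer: -31752/11 ≈ -2886.5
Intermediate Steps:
f(G, y) = y*(-5 + G)²/2 (f(G, y) = ((y*3)*(G - 5)²)/6 = ((3*y)*(-5 + G)²)/6 = (3*y*(-5 + G)²)/6 = y*(-5 + G)²/2)
u = -9/11 ≈ -0.81818
f(-7, X(-7))*u = ((½)*(-7)²*(-5 - 7)²)*(-9/11) = ((½)*49*(-12)²)*(-9/11) = ((½)*49*144)*(-9/11) = 3528*(-9/11) = -31752/11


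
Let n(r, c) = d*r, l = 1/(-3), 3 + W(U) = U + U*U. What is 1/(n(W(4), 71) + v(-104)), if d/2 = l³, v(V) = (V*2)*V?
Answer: 27/584030 ≈ 4.6231e-5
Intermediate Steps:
W(U) = -3 + U + U² (W(U) = -3 + (U + U*U) = -3 + (U + U²) = -3 + U + U²)
v(V) = 2*V² (v(V) = (2*V)*V = 2*V²)
l = -⅓ ≈ -0.33333
d = -2/27 (d = 2*(-⅓)³ = 2*(-1/27) = -2/27 ≈ -0.074074)
n(r, c) = -2*r/27
1/(n(W(4), 71) + v(-104)) = 1/(-2*(-3 + 4 + 4²)/27 + 2*(-104)²) = 1/(-2*(-3 + 4 + 16)/27 + 2*10816) = 1/(-2/27*17 + 21632) = 1/(-34/27 + 21632) = 1/(584030/27) = 27/584030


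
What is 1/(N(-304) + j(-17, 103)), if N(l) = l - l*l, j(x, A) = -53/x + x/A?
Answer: -1751/162347550 ≈ -1.0786e-5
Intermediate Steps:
N(l) = l - l**2
1/(N(-304) + j(-17, 103)) = 1/(-304*(1 - 1*(-304)) + (-53/(-17) - 17/103)) = 1/(-304*(1 + 304) + (-53*(-1/17) - 17*1/103)) = 1/(-304*305 + (53/17 - 17/103)) = 1/(-92720 + 5170/1751) = 1/(-162347550/1751) = -1751/162347550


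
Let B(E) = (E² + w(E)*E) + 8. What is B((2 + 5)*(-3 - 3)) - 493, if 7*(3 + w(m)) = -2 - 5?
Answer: 1447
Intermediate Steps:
w(m) = -4 (w(m) = -3 + (-2 - 5)/7 = -3 + (⅐)*(-7) = -3 - 1 = -4)
B(E) = 8 + E² - 4*E (B(E) = (E² - 4*E) + 8 = 8 + E² - 4*E)
B((2 + 5)*(-3 - 3)) - 493 = (8 + ((2 + 5)*(-3 - 3))² - 4*(2 + 5)*(-3 - 3)) - 493 = (8 + (7*(-6))² - 28*(-6)) - 493 = (8 + (-42)² - 4*(-42)) - 493 = (8 + 1764 + 168) - 493 = 1940 - 493 = 1447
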